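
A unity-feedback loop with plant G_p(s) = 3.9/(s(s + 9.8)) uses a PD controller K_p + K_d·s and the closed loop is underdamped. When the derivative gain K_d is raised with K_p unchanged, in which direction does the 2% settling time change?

decrease

Characteristic equation s² + (9.8 + 3.9K_d)s + 3.9K_p = 0: raising K_d increases ζω_n = (9.8+3.9K_d)/2 while the loop stays underdamped, so T_s ≈ 4/(ζω_n) decreases.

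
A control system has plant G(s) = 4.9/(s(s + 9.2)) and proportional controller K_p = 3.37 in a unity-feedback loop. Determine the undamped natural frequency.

1 + K_p·G(s) = 0 gives s² + 9.2s + 16.51 = 0.
Matching s² + 2ζω_n s + ω_n²: ω_n = √16.51 = 4.064 rad/s and 2ζω_n = 9.2, so ζ = 9.2/(2·4.064) = 1.13.

ω_n = 4.06 rad/s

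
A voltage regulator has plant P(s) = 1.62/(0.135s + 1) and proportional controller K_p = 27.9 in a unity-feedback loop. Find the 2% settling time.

T_s ≈ 0.0117 s

Closed loop: T(s) = K_p·P/(1+K_p·P) = 45.2/(0.135s + 1 + 45.2), with pole at s = −(1 + 45.2)/0.135 = −342.2.
τ = 1/342.2 = 0.002922 s, so 2% settling time ≈ 4τ = 0.0117 s.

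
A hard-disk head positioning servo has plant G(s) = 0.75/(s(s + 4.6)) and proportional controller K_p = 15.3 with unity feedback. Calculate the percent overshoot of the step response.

From 1 + K_pG(s) = 0: s² + 4.6s + 11.48 = 0 ⇒ ω_n = 3.387, ζ = 0.679.
%OS = 100·exp(−πζ/√(1−ζ²)) = 100·exp(−π·0.679/√0.539) = 5.47%.

5.47%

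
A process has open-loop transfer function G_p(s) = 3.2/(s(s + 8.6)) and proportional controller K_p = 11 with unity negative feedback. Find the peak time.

T_p = 0.769 s

Closed-loop characteristic equation: s² + 8.6s + 35.2 = 0, so ω_n = 5.933 rad/s and ζ = 8.6/(2·5.933) = 0.7248.
Damped frequency ω_d = ω_n√(1−ζ²) = 4.088 rad/s, so peak time T_p = π/ω_d = 0.769 s.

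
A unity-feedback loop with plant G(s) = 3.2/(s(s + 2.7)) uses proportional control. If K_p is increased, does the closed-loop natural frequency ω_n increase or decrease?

ω_n = √(3.2·K_p), which grows with K_p.

increase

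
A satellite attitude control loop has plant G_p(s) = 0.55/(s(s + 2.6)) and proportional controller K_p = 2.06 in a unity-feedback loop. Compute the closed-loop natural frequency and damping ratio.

With unity feedback the closed-loop characteristic equation is s² + 2.6s + 2.06·0.55 = s² + 2.6s + 1.133 = 0.
So ω_n² = 1.133 ⇒ ω_n = 1.064 rad/s, and ζ = 2.6/(2ω_n) = 1.22.

ω_n = 1.06 rad/s, ζ = 1.22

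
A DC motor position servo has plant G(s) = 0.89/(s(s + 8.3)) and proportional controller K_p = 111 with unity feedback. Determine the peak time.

T_p = 0.348 s

Closed-loop characteristic equation: s² + 8.3s + 98.79 = 0, so ω_n = 9.939 rad/s and ζ = 8.3/(2·9.939) = 0.4175.
Damped frequency ω_d = ω_n√(1−ζ²) = 9.031 rad/s, so peak time T_p = π/ω_d = 0.348 s.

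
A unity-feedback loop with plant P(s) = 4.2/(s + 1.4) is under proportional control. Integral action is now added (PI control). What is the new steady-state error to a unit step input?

The integrator makes K_pos = lim_{s→0} C(s)G(s) infinite, so e_ss = 1/(1+K_pos) = 0.

0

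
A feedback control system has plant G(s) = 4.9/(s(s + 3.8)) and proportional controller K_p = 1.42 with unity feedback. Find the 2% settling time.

From 1 + K_pG(s) = 0: s² + 3.8s + 6.958 = 0 ⇒ ω_n = 2.638, ζ = 0.7203.
2% settling time T_s ≈ 4/(ζω_n) = 4/1.9 = 2.11 s.

T_s ≈ 2.11 s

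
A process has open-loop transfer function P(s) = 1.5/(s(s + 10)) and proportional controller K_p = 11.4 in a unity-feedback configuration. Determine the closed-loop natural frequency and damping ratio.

ω_n = 4.14 rad/s, ζ = 1.21

1 + K_p·P(s) = 0 gives s² + 10s + 17.1 = 0.
Matching s² + 2ζω_n s + ω_n²: ω_n = √17.1 = 4.135 rad/s and 2ζω_n = 10, so ζ = 10/(2·4.135) = 1.21.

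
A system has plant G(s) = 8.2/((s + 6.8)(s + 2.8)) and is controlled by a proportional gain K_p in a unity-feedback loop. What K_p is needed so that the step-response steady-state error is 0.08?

For a type-0 loop with proportional control, e_ss = 1/(1 + K_p·G(0)).
G(0) = 0.4307. Require 1/(1 + K_p·0.4307) = 0.08, so 1 + 0.4307·K_p = 12.5.
K_p = (12.5 − 1)/0.4307 = 26.7.

K_p = 26.7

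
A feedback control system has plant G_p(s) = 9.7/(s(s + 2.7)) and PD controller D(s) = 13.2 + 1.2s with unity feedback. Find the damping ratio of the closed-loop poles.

Forward path: (13.2 + 1.2s)·9.7/(s(s+2.7)). The closed-loop characteristic equation is s² + (2.7 + 9.7·1.2)s + 9.7·13.2 = 0.
That is s² + 14.34s + 128 = 0, so ω_n = 11.32 rad/s and ζ = 14.34/(2·11.32) = 0.6336.

ζ = 0.634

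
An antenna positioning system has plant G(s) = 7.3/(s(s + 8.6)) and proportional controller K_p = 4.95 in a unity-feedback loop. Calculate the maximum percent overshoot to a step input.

4.01%

From 1 + K_pG(s) = 0: s² + 8.6s + 36.13 = 0 ⇒ ω_n = 6.011, ζ = 0.7153.
%OS = 100·exp(−πζ/√(1−ζ²)) = 100·exp(−π·0.7153/√0.4883) = 4.01%.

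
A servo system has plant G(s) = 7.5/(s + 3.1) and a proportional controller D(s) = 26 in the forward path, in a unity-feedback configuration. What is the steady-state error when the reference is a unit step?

The loop is type 0. Static position error constant K_pos = D(0)·G(0) = 26·2.419 = 62.9.
Steady-state error to a unit step: e_ss = 1/(1+K_pos) = 1/63.9 = 0.0156.

0.0156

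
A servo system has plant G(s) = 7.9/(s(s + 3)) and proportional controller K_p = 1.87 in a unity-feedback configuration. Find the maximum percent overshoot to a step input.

26.4%

From 1 + K_pG(s) = 0: s² + 3s + 14.77 = 0 ⇒ ω_n = 3.844, ζ = 0.3903.
%OS = 100·exp(−πζ/√(1−ζ²)) = 100·exp(−π·0.3903/√0.8477) = 26.4%.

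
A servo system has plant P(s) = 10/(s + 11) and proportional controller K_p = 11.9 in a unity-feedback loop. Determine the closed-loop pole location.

s = -130

Closed-loop transfer function: T(s) = K_p·P(s)/(1 + K_p·P(s)) = 119/(s + 11 + 119) = 119/(s + 130).
The closed-loop pole is at s = −130.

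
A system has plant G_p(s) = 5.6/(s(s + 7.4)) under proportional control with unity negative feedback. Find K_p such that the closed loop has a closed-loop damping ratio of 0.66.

Closed-loop characteristic equation: s² + 7.4s + K_p·5.6 = 0.
So ω_n = √(5.6K_p) and 2ζω_n = 7.4, giving ζ = 7.4/(2√(5.6K_p)).
Setting ζ = 0.66: √(5.6K_p) = 7.4/(2·0.66) = 5.606, so K_p = 31.43/5.6 = 5.61.

K_p = 5.61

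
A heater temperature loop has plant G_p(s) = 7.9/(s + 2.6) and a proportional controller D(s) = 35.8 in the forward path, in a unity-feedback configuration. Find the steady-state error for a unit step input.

0.00911

The loop is type 0. Static position error constant K_pos = D(0)·G_p(0) = 35.8·3.038 = 108.8.
Steady-state error to a unit step: e_ss = 1/(1+K_pos) = 1/109.8 = 0.00911.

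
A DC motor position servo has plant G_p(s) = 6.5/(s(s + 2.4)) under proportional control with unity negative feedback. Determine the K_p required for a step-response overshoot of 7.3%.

From %OS = 100·exp(−πζ/√(1−ζ²)) = 7.3%, ζ = −ln(0.073)/√(π²+ln²(0.073)) = 0.6401.
Characteristic equation s² + 2.4s + 6.5K_p = 0 gives ζ = 2.4/(2√(6.5K_p)).
Setting ζ = 0.6401: √(6.5K_p) = 2.4/(2·0.6401) = 1.875, so K_p = 3.515/6.5 = 0.541.

K_p = 0.541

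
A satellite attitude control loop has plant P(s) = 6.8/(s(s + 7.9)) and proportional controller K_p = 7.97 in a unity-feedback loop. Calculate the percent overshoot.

From 1 + K_pP(s) = 0: s² + 7.9s + 54.2 = 0 ⇒ ω_n = 7.362, ζ = 0.5366.
%OS = 100·exp(−πζ/√(1−ζ²)) = 100·exp(−π·0.5366/√0.7121) = 13.6%.

13.6%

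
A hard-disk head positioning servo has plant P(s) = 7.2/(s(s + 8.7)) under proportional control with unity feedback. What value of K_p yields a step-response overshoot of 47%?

K_p = 48.1

From %OS = 100·exp(−πζ/√(1−ζ²)) = 47%, ζ = −ln(0.47)/√(π²+ln²(0.47)) = 0.2337.
Characteristic equation s² + 8.7s + 7.2K_p = 0 gives ζ = 8.7/(2√(7.2K_p)).
Setting ζ = 0.2337: √(7.2K_p) = 8.7/(2·0.2337) = 18.62, so K_p = 346.5/7.2 = 48.1.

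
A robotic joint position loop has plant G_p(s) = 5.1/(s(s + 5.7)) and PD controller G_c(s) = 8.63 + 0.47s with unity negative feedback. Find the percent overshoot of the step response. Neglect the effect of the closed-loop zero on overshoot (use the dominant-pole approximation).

Forward path: (8.63 + 0.47s)·5.1/(s(s+5.7)). The closed-loop characteristic equation is s² + (5.7 + 5.1·0.47)s + 5.1·8.63 = 0.
That is s² + 8.097s + 44.01 = 0, so ω_n = 6.634 rad/s and ζ = 8.097/(2·6.634) = 0.6102.
%OS = 100·exp(−πζ/√(1−ζ²)) = 8.89%.

8.89%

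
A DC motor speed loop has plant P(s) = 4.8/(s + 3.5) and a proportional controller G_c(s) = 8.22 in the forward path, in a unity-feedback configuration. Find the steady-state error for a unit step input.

The loop is type 0. Static position error constant K_pos = G_c(0)·P(0) = 8.22·1.371 = 11.27.
Steady-state error to a unit step: e_ss = 1/(1+K_pos) = 1/12.27 = 0.0815.

0.0815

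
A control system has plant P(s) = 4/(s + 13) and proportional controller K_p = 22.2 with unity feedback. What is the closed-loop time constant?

τ = 0.00982 s

Closed-loop transfer function: T(s) = K_p·P(s)/(1 + K_p·P(s)) = 88.8/(s + 13 + 88.8) = 88.8/(s + 101.8).
Time constant τ = 1/101.8 = 0.00982 s.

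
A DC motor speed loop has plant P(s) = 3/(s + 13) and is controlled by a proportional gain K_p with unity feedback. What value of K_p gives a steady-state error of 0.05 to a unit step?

K_p = 82.3

Steady-state error for a unit step on this type-0 loop is 1/(1 + K_p·P(0)).
P(0) = 0.2308. Require 1/(1 + K_p·0.2308) = 0.05, so 1 + 0.2308·K_p = 20.
K_p = (20 − 1)/0.2308 = 82.3.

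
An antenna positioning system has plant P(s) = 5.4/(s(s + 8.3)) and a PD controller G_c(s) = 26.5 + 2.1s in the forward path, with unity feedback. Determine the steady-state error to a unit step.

The open loop G_c(s)P(s) has a pole at the origin (type 1), so the static position error constant is infinite and e_ss = 1/(1+∞) = 0.

0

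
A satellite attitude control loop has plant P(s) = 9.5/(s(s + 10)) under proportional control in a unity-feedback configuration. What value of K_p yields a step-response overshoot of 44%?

From %OS = 100·exp(−πζ/√(1−ζ²)) = 44%, ζ = −ln(0.44)/√(π²+ln²(0.44)) = 0.2528.
Characteristic equation s² + 10s + 9.5K_p = 0 gives ζ = 10/(2√(9.5K_p)).
Setting ζ = 0.2528: √(9.5K_p) = 10/(2·0.2528) = 19.78, so K_p = 391.1/9.5 = 41.2.

K_p = 41.2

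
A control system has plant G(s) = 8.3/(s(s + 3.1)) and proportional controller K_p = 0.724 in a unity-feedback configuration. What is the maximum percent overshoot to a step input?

7.7%

Closed-loop characteristic equation: s² + 3.1s + 6.009 = 0, so ω_n = 2.451 rad/s and ζ = 3.1/(2·2.451) = 0.6323.
%OS = 100·exp(−πζ/√(1−ζ²)) = 100·exp(−π·0.6323/√0.6002) = 7.7%.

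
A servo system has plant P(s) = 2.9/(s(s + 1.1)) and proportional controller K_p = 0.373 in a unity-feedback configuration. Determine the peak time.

T_p = 3.56 s

The closed-loop denominator s² + 1.1s + 1.082 gives ω_n = √1.082 = 1.04 and ζ = 1.1/(2ω_n) = 0.5288.
Damped frequency ω_d = ω_n√(1−ζ²) = 0.8827 rad/s, so peak time T_p = π/ω_d = 3.56 s.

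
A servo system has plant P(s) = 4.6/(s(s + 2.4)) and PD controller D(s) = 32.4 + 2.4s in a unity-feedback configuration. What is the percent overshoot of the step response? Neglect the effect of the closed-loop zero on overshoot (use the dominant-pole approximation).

Forward path: (32.4 + 2.4s)·4.6/(s(s+2.4)). The closed-loop characteristic equation is s² + (2.4 + 4.6·2.4)s + 4.6·32.4 = 0.
That is s² + 13.44s + 149 = 0, so ω_n = 12.21 rad/s and ζ = 13.44/(2·12.21) = 0.5504.
%OS = 100·exp(−πζ/√(1−ζ²)) = 12.6%.

12.6%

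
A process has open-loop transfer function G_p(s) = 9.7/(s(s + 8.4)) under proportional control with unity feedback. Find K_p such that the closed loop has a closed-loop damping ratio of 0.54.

K_p = 6.24

Closed-loop characteristic equation: s² + 8.4s + K_p·9.7 = 0.
So ω_n = √(9.7K_p) and 2ζω_n = 8.4, giving ζ = 8.4/(2√(9.7K_p)).
Setting ζ = 0.54: √(9.7K_p) = 8.4/(2·0.54) = 7.778, so K_p = 60.49/9.7 = 6.24.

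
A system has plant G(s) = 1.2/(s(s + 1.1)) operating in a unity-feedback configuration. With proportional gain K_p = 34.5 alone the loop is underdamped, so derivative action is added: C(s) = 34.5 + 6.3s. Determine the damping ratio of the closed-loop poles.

ζ = 0.673

Forward path: (34.5 + 6.3s)·1.2/(s(s+1.1)). The closed-loop characteristic equation is s² + (1.1 + 1.2·6.3)s + 1.2·34.5 = 0.
That is s² + 8.66s + 41.4 = 0, so ω_n = 6.434 rad/s and ζ = 8.66/(2·6.434) = 0.673.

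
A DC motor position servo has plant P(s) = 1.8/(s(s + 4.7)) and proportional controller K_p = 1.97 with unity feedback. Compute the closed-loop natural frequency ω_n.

ω_n = 1.88 rad/s

The closed-loop denominator is s(s+4.7) + 1.97·1.8 = s² + 4.7s + 3.546.
Matching s² + 2ζω_n s + ω_n²: ω_n = √3.546 = 1.883 rad/s and 2ζω_n = 4.7, so ζ = 4.7/(2·1.883) = 1.25.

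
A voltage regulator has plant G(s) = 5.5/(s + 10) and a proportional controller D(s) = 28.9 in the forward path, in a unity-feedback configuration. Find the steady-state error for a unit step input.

The loop is type 0. Static position error constant K_pos = D(0)·G(0) = 28.9·0.55 = 15.9.
Steady-state error to a unit step: e_ss = 1/(1+K_pos) = 1/16.9 = 0.0592.

0.0592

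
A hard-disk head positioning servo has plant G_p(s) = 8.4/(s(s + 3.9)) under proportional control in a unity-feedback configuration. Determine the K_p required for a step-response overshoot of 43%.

K_p = 6.73

From %OS = 100·exp(−πζ/√(1−ζ²)) = 43%, ζ = −ln(0.43)/√(π²+ln²(0.43)) = 0.2594.
Characteristic equation s² + 3.9s + 8.4K_p = 0 gives ζ = 3.9/(2√(8.4K_p)).
Setting ζ = 0.2594: √(8.4K_p) = 3.9/(2·0.2594) = 7.516, so K_p = 56.49/8.4 = 6.73.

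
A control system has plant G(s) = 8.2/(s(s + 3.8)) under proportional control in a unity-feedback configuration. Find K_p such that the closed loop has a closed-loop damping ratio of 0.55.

K_p = 1.46

Closed-loop characteristic equation: s² + 3.8s + K_p·8.2 = 0.
So ω_n = √(8.2K_p) and 2ζω_n = 3.8, giving ζ = 3.8/(2√(8.2K_p)).
Setting ζ = 0.55: √(8.2K_p) = 3.8/(2·0.55) = 3.455, so K_p = 11.93/8.2 = 1.46.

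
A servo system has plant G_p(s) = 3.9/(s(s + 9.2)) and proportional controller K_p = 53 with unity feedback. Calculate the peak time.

T_p = 0.231 s

Closed-loop characteristic equation: s² + 9.2s + 206.7 = 0, so ω_n = 14.38 rad/s and ζ = 9.2/(2·14.38) = 0.32.
Damped frequency ω_d = ω_n√(1−ζ²) = 13.62 rad/s, so peak time T_p = π/ω_d = 0.231 s.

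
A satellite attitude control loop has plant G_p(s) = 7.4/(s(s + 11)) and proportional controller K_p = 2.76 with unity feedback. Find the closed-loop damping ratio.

With unity feedback the closed-loop characteristic equation is s² + 11s + 2.76·7.4 = s² + 11s + 20.42 = 0.
Matching s² + 2ζω_n s + ω_n²: ω_n = √20.42 = 4.519 rad/s and 2ζω_n = 11, so ζ = 11/(2·4.519) = 1.22.

ζ = 1.22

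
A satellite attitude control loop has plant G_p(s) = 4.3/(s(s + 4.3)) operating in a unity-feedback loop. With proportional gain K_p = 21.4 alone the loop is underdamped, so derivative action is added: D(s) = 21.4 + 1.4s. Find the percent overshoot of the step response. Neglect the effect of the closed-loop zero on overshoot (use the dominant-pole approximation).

Forward path: (21.4 + 1.4s)·4.3/(s(s+4.3)). The closed-loop characteristic equation is s² + (4.3 + 4.3·1.4)s + 4.3·21.4 = 0.
That is s² + 10.32s + 92.02 = 0, so ω_n = 9.593 rad/s and ζ = 10.32/(2·9.593) = 0.5379.
%OS = 100·exp(−πζ/√(1−ζ²)) = 13.5%.

13.5%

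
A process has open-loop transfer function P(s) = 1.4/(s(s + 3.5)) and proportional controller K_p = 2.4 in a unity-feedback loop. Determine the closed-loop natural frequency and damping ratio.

With unity feedback the closed-loop characteristic equation is s² + 3.5s + 2.4·1.4 = s² + 3.5s + 3.36 = 0.
So ω_n² = 3.36 ⇒ ω_n = 1.833 rad/s, and ζ = 3.5/(2ω_n) = 0.955.

ω_n = 1.83 rad/s, ζ = 0.955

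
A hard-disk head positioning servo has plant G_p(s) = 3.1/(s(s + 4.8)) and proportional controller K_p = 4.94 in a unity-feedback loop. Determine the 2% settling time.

From 1 + K_pG_p(s) = 0: s² + 4.8s + 15.31 = 0 ⇒ ω_n = 3.913, ζ = 0.6133.
2% settling time T_s ≈ 4/(ζω_n) = 4/2.4 = 1.67 s.

T_s ≈ 1.67 s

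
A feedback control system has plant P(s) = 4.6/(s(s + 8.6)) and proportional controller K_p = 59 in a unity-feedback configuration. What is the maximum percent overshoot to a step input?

42.8%

From 1 + K_pP(s) = 0: s² + 8.6s + 271.4 = 0 ⇒ ω_n = 16.47, ζ = 0.261.
%OS = 100·exp(−πζ/√(1−ζ²)) = 100·exp(−π·0.261/√0.9319) = 42.8%.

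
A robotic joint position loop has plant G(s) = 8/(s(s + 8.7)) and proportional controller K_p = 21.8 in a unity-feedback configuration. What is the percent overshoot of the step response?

The closed-loop denominator s² + 8.7s + 174.4 gives ω_n = √174.4 = 13.21 and ζ = 8.7/(2ω_n) = 0.3294.
%OS = 100·exp(−πζ/√(1−ζ²)) = 100·exp(−π·0.3294/√0.8915) = 33.4%.

33.4%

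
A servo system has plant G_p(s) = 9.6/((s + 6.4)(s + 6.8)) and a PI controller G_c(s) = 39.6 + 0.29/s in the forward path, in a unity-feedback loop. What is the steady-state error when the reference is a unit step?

0

The open loop G_c(s)G_p(s) has a pole at the origin (type 1), so the static position error constant is infinite and e_ss = 1/(1+∞) = 0.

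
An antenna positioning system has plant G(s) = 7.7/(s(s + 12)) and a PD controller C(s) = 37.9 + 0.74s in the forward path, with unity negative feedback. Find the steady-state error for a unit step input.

0

The open loop C(s)G(s) has a pole at the origin (type 1), so the static position error constant is infinite and e_ss = 1/(1+∞) = 0.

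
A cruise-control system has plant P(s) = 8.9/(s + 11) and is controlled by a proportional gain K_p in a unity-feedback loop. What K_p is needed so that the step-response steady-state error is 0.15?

For a type-0 loop with proportional control, e_ss = 1/(1 + K_p·P(0)).
P(0) = 0.8091. Require 1/(1 + K_p·0.8091) = 0.15, so 1 + 0.8091·K_p = 6.667.
K_p = (6.667 − 1)/0.8091 = 7.

K_p = 7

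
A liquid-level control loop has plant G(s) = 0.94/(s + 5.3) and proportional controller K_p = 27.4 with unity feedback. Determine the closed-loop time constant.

Closed-loop transfer function: T(s) = K_p·G(s)/(1 + K_p·G(s)) = 25.76/(s + 5.3 + 25.76) = 25.76/(s + 31.06).
Time constant τ = 1/31.06 = 0.0322 s.

τ = 0.0322 s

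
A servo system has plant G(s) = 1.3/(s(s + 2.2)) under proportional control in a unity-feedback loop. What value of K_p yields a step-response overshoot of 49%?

From %OS = 100·exp(−πζ/√(1−ζ²)) = 49%, ζ = −ln(0.49)/√(π²+ln²(0.49)) = 0.2214.
Characteristic equation s² + 2.2s + 1.3K_p = 0 gives ζ = 2.2/(2√(1.3K_p)).
Setting ζ = 0.2214: √(1.3K_p) = 2.2/(2·0.2214) = 4.968, so K_p = 24.68/1.3 = 19.

K_p = 19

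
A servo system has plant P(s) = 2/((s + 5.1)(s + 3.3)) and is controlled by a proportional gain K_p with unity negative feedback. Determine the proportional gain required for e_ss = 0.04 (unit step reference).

For a type-0 loop with proportional control, e_ss = 1/(1 + K_p·P(0)).
P(0) = 0.1188. Require 1/(1 + K_p·0.1188) = 0.04, so 1 + 0.1188·K_p = 25.
K_p = (25 − 1)/0.1188 = 202.

K_p = 202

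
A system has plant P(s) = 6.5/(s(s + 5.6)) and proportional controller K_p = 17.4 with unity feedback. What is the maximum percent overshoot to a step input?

From 1 + K_pP(s) = 0: s² + 5.6s + 113.1 = 0 ⇒ ω_n = 10.63, ζ = 0.2633.
%OS = 100·exp(−πζ/√(1−ζ²)) = 100·exp(−π·0.2633/√0.9307) = 42.4%.

42.4%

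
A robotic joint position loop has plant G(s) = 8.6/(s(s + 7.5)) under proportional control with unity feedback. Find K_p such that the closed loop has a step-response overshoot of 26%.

K_p = 10.5

From %OS = 100·exp(−πζ/√(1−ζ²)) = 26%, ζ = −ln(0.26)/√(π²+ln²(0.26)) = 0.3941.
Characteristic equation s² + 7.5s + 8.6K_p = 0 gives ζ = 7.5/(2√(8.6K_p)).
Setting ζ = 0.3941: √(8.6K_p) = 7.5/(2·0.3941) = 9.516, so K_p = 90.55/8.6 = 10.5.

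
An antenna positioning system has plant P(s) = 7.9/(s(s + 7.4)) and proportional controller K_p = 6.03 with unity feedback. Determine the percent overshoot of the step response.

13.6%

The closed-loop denominator s² + 7.4s + 47.64 gives ω_n = √47.64 = 6.902 and ζ = 7.4/(2ω_n) = 0.5361.
%OS = 100·exp(−πζ/√(1−ζ²)) = 100·exp(−π·0.5361/√0.7126) = 13.6%.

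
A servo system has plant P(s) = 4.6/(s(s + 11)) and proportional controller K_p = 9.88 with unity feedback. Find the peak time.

T_p = 0.806 s

Closed-loop characteristic equation: s² + 11s + 45.45 = 0, so ω_n = 6.742 rad/s and ζ = 11/(2·6.742) = 0.8158.
Damped frequency ω_d = ω_n√(1−ζ²) = 3.898 rad/s, so peak time T_p = π/ω_d = 0.806 s.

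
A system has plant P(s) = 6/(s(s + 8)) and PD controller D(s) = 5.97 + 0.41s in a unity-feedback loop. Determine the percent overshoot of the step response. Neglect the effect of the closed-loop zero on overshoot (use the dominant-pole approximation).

Forward path: (5.97 + 0.41s)·6/(s(s+8)). The closed-loop characteristic equation is s² + (8 + 6·0.41)s + 6·5.97 = 0.
That is s² + 10.46s + 35.82 = 0, so ω_n = 5.985 rad/s and ζ = 10.46/(2·5.985) = 0.8739.
%OS = 100·exp(−πζ/√(1−ζ²)) = 0.353%.

0.353%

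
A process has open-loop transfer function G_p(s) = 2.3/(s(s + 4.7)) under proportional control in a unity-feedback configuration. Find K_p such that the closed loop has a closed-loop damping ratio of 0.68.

K_p = 5.19

Closed-loop characteristic equation: s² + 4.7s + K_p·2.3 = 0.
So ω_n = √(2.3K_p) and 2ζω_n = 4.7, giving ζ = 4.7/(2√(2.3K_p)).
Setting ζ = 0.68: √(2.3K_p) = 4.7/(2·0.68) = 3.456, so K_p = 11.94/2.3 = 5.19.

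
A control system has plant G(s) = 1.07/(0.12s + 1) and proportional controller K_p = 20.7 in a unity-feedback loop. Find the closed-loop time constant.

τ = 0.00518 s

Closed loop: T(s) = K_p·G/(1+K_p·G) = 22.15/(0.12s + 1 + 22.15), with pole at s = −(1 + 22.15)/0.12 = −192.9.
Closed-loop time constant τ = 1/192.9 = 0.00518 s.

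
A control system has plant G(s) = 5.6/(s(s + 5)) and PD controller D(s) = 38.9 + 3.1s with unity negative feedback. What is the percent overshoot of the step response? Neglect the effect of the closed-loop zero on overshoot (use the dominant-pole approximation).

Forward path: (38.9 + 3.1s)·5.6/(s(s+5)). The closed-loop characteristic equation is s² + (5 + 5.6·3.1)s + 5.6·38.9 = 0.
That is s² + 22.36s + 217.8 = 0, so ω_n = 14.76 rad/s and ζ = 22.36/(2·14.76) = 0.7575.
%OS = 100·exp(−πζ/√(1−ζ²)) = 2.61%.

2.61%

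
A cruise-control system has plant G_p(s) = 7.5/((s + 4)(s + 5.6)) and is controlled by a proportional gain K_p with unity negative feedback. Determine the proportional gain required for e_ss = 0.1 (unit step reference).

K_p = 26.9

Steady-state error for a unit step on this type-0 loop is 1/(1 + K_p·G_p(0)).
G_p(0) = 0.3348. Require 1/(1 + K_p·0.3348) = 0.1, so 1 + 0.3348·K_p = 10.
K_p = (10 − 1)/0.3348 = 26.9.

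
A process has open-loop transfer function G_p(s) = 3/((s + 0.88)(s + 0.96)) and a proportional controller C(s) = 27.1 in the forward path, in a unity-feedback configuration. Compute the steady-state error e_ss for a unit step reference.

The loop is type 0. Static position error constant K_pos = C(0)·G_p(0) = 27.1·3.551 = 96.24.
Steady-state error to a unit step: e_ss = 1/(1+K_pos) = 1/97.24 = 0.0103.

0.0103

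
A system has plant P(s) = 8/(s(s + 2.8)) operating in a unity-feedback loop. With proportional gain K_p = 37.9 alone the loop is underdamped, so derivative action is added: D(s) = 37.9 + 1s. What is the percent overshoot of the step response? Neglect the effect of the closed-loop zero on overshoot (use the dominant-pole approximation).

35.9%

Forward path: (37.9 + 1s)·8/(s(s+2.8)). The closed-loop characteristic equation is s² + (2.8 + 8·1)s + 8·37.9 = 0.
That is s² + 10.8s + 303.2 = 0, so ω_n = 17.41 rad/s and ζ = 10.8/(2·17.41) = 0.3101.
%OS = 100·exp(−πζ/√(1−ζ²)) = 35.9%.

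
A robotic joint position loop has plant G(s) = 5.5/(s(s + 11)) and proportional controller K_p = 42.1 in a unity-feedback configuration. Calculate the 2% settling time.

T_s ≈ 0.727 s

Closed-loop characteristic equation: s² + 11s + 231.6 = 0, so ω_n = 15.22 rad/s and ζ = 11/(2·15.22) = 0.3614.
2% settling time T_s ≈ 4/(ζω_n) = 4/5.5 = 0.727 s.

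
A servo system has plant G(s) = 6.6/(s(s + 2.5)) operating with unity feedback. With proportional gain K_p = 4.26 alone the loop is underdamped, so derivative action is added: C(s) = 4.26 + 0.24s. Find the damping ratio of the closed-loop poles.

Forward path: (4.26 + 0.24s)·6.6/(s(s+2.5)). The closed-loop characteristic equation is s² + (2.5 + 6.6·0.24)s + 6.6·4.26 = 0.
That is s² + 4.084s + 28.12 = 0, so ω_n = 5.302 rad/s and ζ = 4.084/(2·5.302) = 0.3851.

ζ = 0.385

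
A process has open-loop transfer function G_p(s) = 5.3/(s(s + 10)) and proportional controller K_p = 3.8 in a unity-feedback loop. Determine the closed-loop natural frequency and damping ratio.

ω_n = 4.49 rad/s, ζ = 1.11

With unity feedback the closed-loop characteristic equation is s² + 10s + 3.8·5.3 = s² + 10s + 20.14 = 0.
So ω_n² = 20.14 ⇒ ω_n = 4.488 rad/s, and ζ = 10/(2ω_n) = 1.11.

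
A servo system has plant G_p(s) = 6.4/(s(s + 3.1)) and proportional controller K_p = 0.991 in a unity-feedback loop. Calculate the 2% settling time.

Closed-loop characteristic equation: s² + 3.1s + 6.342 = 0, so ω_n = 2.518 rad/s and ζ = 3.1/(2·2.518) = 0.6155.
2% settling time T_s ≈ 4/(ζω_n) = 4/1.55 = 2.58 s.

T_s ≈ 2.58 s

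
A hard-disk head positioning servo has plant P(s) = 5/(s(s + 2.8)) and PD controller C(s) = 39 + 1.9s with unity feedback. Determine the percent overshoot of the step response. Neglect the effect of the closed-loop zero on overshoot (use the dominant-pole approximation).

21.4%

Forward path: (39 + 1.9s)·5/(s(s+2.8)). The closed-loop characteristic equation is s² + (2.8 + 5·1.9)s + 5·39 = 0.
That is s² + 12.3s + 195 = 0, so ω_n = 13.96 rad/s and ζ = 12.3/(2·13.96) = 0.4404.
%OS = 100·exp(−πζ/√(1−ζ²)) = 21.4%.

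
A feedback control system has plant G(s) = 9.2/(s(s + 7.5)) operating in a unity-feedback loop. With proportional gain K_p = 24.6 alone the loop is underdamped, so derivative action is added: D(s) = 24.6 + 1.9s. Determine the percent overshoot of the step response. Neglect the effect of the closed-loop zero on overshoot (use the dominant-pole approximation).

0.929%

Forward path: (24.6 + 1.9s)·9.2/(s(s+7.5)). The closed-loop characteristic equation is s² + (7.5 + 9.2·1.9)s + 9.2·24.6 = 0.
That is s² + 24.98s + 226.3 = 0, so ω_n = 15.04 rad/s and ζ = 24.98/(2·15.04) = 0.8302.
%OS = 100·exp(−πζ/√(1−ζ²)) = 0.929%.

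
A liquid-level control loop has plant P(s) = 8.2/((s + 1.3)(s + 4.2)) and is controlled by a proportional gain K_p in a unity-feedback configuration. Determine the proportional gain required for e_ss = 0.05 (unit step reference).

The loop is type 0, so e_ss(step) = 1/(1 + K_pos) with K_pos = K_p·P(0).
P(0) = 1.502. Require 1/(1 + K_p·1.502) = 0.05, so 1 + 1.502·K_p = 20.
K_p = (20 − 1)/1.502 = 12.7.

K_p = 12.7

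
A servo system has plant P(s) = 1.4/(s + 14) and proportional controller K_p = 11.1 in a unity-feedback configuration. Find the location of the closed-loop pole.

s = -29.54

Closed-loop transfer function: T(s) = K_p·P(s)/(1 + K_p·P(s)) = 15.54/(s + 14 + 15.54) = 15.54/(s + 29.54).
The closed-loop pole is at s = −29.54.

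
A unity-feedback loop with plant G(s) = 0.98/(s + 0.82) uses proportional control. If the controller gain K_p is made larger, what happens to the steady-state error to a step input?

decrease

The position error constant K_pos = K_p·G(0) grows with K_p, and e_ss = 1/(1+K_pos) falls.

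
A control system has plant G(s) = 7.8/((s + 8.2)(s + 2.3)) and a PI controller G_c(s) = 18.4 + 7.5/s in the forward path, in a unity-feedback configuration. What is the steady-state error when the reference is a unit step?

The open loop G_c(s)G(s) has a pole at the origin (type 1), so the static position error constant is infinite and e_ss = 1/(1+∞) = 0.

0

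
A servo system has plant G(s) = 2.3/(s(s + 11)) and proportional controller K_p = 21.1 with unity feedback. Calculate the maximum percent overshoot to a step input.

From 1 + K_pG(s) = 0: s² + 11s + 48.53 = 0 ⇒ ω_n = 6.966, ζ = 0.7895.
%OS = 100·exp(−πζ/√(1−ζ²)) = 100·exp(−π·0.7895/√0.3767) = 1.76%.

1.76%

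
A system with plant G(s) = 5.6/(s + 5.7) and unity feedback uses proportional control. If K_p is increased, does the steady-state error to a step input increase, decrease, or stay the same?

decrease

e_ss = 1/(1 + K_p·G(0)); a larger K_p raises the denominator, so e_ss decreases.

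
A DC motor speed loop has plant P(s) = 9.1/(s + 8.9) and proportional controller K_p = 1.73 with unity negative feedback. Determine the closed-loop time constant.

Closed-loop transfer function: T(s) = K_p·P(s)/(1 + K_p·P(s)) = 15.74/(s + 8.9 + 15.74) = 15.74/(s + 24.64).
Time constant τ = 1/24.64 = 0.0406 s.

τ = 0.0406 s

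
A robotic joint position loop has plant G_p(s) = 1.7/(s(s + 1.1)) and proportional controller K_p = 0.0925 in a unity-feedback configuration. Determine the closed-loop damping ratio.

ζ = 1.39

The closed-loop denominator is s(s+1.1) + 0.0925·1.7 = s² + 1.1s + 0.1573.
Matching s² + 2ζω_n s + ω_n²: ω_n = √0.1573 = 0.3965 rad/s and 2ζω_n = 1.1, so ζ = 1.1/(2·0.3965) = 1.39.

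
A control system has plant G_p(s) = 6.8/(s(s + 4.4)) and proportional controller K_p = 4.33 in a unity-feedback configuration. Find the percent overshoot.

24.8%

The closed-loop denominator s² + 4.4s + 29.44 gives ω_n = √29.44 = 5.426 and ζ = 4.4/(2ω_n) = 0.4054.
%OS = 100·exp(−πζ/√(1−ζ²)) = 100·exp(−π·0.4054/√0.8356) = 24.8%.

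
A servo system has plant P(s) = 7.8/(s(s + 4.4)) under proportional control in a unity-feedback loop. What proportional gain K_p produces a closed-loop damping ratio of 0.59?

K_p = 1.78

Closed-loop characteristic equation: s² + 4.4s + K_p·7.8 = 0.
So ω_n = √(7.8K_p) and 2ζω_n = 4.4, giving ζ = 4.4/(2√(7.8K_p)).
Setting ζ = 0.59: √(7.8K_p) = 4.4/(2·0.59) = 3.729, so K_p = 13.9/7.8 = 1.78.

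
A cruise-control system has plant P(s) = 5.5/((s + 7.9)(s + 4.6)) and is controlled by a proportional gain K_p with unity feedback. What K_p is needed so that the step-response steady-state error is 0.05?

The loop is type 0, so e_ss(step) = 1/(1 + K_pos) with K_pos = K_p·P(0).
P(0) = 0.1513. Require 1/(1 + K_p·0.1513) = 0.05, so 1 + 0.1513·K_p = 20.
K_p = (20 − 1)/0.1513 = 126.

K_p = 126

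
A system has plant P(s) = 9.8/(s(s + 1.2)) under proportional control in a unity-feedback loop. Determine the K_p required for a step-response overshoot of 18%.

From %OS = 100·exp(−πζ/√(1−ζ²)) = 18%, ζ = −ln(0.18)/√(π²+ln²(0.18)) = 0.4791.
Characteristic equation s² + 1.2s + 9.8K_p = 0 gives ζ = 1.2/(2√(9.8K_p)).
Setting ζ = 0.4791: √(9.8K_p) = 1.2/(2·0.4791) = 1.252, so K_p = 1.568/9.8 = 0.16.

K_p = 0.16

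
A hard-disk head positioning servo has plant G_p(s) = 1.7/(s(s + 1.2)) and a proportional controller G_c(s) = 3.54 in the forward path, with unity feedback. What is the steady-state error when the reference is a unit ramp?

0.199

The loop has one pole at the origin (type 1). Velocity error constant K_v = lim_{s→0} s·G_c(s)G_p(s) = 3.54·1.7/1.2 = 5.015.
Steady-state error to a unit ramp: e_ss = 1/K_v = 0.199.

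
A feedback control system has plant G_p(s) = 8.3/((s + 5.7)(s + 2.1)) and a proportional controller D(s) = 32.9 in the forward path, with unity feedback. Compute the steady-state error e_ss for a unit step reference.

0.042

The loop is type 0. Static position error constant K_pos = D(0)·G_p(0) = 32.9·0.6934 = 22.81.
Steady-state error to a unit step: e_ss = 1/(1+K_pos) = 1/23.81 = 0.042.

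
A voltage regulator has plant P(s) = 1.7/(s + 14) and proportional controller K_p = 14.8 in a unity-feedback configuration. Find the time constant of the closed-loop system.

τ = 0.0255 s

Closed-loop transfer function: T(s) = K_p·P(s)/(1 + K_p·P(s)) = 25.16/(s + 14 + 25.16) = 25.16/(s + 39.16).
Time constant τ = 1/39.16 = 0.0255 s.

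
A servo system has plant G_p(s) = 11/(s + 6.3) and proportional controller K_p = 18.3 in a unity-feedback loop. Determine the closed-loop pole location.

s = -207.6

Closed-loop transfer function: T(s) = K_p·G_p(s)/(1 + K_p·G_p(s)) = 201.3/(s + 6.3 + 201.3) = 201.3/(s + 207.6).
The closed-loop pole is at s = −207.6.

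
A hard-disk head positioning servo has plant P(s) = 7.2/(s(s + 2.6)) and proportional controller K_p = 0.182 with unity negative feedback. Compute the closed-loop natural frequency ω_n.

ω_n = 1.14 rad/s

The closed-loop denominator is s(s+2.6) + 0.182·7.2 = s² + 2.6s + 1.31.
So ω_n² = 1.31 ⇒ ω_n = 1.145 rad/s, and ζ = 2.6/(2ω_n) = 1.14.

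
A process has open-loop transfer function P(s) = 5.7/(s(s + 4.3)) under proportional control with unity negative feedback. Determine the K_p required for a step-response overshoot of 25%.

From %OS = 100·exp(−πζ/√(1−ζ²)) = 25%, ζ = −ln(0.25)/√(π²+ln²(0.25)) = 0.4037.
Characteristic equation s² + 4.3s + 5.7K_p = 0 gives ζ = 4.3/(2√(5.7K_p)).
Setting ζ = 0.4037: √(5.7K_p) = 4.3/(2·0.4037) = 5.326, so K_p = 28.36/5.7 = 4.98.

K_p = 4.98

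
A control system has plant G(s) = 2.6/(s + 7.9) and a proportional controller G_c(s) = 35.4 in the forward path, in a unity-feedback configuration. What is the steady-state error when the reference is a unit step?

0.079

The loop is type 0. Static position error constant K_pos = G_c(0)·G(0) = 35.4·0.3291 = 11.65.
Steady-state error to a unit step: e_ss = 1/(1+K_pos) = 1/12.65 = 0.079.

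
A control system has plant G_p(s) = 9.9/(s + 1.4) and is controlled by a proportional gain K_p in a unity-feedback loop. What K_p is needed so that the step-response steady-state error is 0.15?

For a type-0 loop with proportional control, e_ss = 1/(1 + K_p·G_p(0)).
G_p(0) = 7.071. Require 1/(1 + K_p·7.071) = 0.15, so 1 + 7.071·K_p = 6.667.
K_p = (6.667 − 1)/7.071 = 0.801.

K_p = 0.801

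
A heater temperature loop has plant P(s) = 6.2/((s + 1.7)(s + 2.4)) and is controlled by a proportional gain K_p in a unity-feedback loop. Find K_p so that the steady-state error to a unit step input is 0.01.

K_p = 65.1

The loop is type 0, so e_ss(step) = 1/(1 + K_pos) with K_pos = K_p·P(0).
P(0) = 1.52. Require 1/(1 + K_p·1.52) = 0.01, so 1 + 1.52·K_p = 100.
K_p = (100 − 1)/1.52 = 65.1.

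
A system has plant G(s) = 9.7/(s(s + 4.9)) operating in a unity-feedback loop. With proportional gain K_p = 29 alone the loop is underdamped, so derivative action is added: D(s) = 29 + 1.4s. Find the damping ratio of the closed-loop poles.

ζ = 0.551

Forward path: (29 + 1.4s)·9.7/(s(s+4.9)). The closed-loop characteristic equation is s² + (4.9 + 9.7·1.4)s + 9.7·29 = 0.
That is s² + 18.48s + 281.3 = 0, so ω_n = 16.77 rad/s and ζ = 18.48/(2·16.77) = 0.5509.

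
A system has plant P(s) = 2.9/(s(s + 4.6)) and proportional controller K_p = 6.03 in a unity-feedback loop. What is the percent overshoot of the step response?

The closed-loop denominator s² + 4.6s + 17.49 gives ω_n = √17.49 = 4.182 and ζ = 4.6/(2ω_n) = 0.55.
%OS = 100·exp(−πζ/√(1−ζ²)) = 100·exp(−π·0.55/√0.6975) = 12.6%.

12.6%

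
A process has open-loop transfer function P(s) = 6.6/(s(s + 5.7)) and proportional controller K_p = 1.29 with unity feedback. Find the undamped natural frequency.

ω_n = 2.92 rad/s

1 + K_p·P(s) = 0 gives s² + 5.7s + 8.514 = 0.
So ω_n² = 8.514 ⇒ ω_n = 2.918 rad/s, and ζ = 5.7/(2ω_n) = 0.977.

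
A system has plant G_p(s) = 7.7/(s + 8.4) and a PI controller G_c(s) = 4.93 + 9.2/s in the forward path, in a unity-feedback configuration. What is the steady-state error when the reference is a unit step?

0

The open loop G_c(s)G_p(s) has a pole at the origin (type 1), so the static position error constant is infinite and e_ss = 1/(1+∞) = 0.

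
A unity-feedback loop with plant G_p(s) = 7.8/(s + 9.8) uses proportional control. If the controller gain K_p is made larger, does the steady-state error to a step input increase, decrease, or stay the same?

The position error constant K_pos = K_p·G_p(0) grows with K_p, and e_ss = 1/(1+K_pos) falls.

decrease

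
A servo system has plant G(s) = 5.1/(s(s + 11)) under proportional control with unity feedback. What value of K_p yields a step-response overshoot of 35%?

From %OS = 100·exp(−πζ/√(1−ζ²)) = 35%, ζ = −ln(0.35)/√(π²+ln²(0.35)) = 0.3169.
Characteristic equation s² + 11s + 5.1K_p = 0 gives ζ = 11/(2√(5.1K_p)).
Setting ζ = 0.3169: √(5.1K_p) = 11/(2·0.3169) = 17.35, so K_p = 301.1/5.1 = 59.

K_p = 59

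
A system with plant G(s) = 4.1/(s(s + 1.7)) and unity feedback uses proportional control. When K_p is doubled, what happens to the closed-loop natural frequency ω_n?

increase

ω_n = √(4.1·K_p), which grows with K_p.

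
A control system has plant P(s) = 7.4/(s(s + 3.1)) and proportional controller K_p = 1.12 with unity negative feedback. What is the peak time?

Closed-loop characteristic equation: s² + 3.1s + 8.288 = 0, so ω_n = 2.879 rad/s and ζ = 3.1/(2·2.879) = 0.5384.
Damped frequency ω_d = ω_n√(1−ζ²) = 2.426 rad/s, so peak time T_p = π/ω_d = 1.29 s.

T_p = 1.29 s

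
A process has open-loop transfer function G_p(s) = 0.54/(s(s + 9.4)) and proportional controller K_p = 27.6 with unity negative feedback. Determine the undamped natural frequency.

The closed-loop denominator is s(s+9.4) + 27.6·0.54 = s² + 9.4s + 14.9.
Matching s² + 2ζω_n s + ω_n²: ω_n = √14.9 = 3.861 rad/s and 2ζω_n = 9.4, so ζ = 9.4/(2·3.861) = 1.22.

ω_n = 3.86 rad/s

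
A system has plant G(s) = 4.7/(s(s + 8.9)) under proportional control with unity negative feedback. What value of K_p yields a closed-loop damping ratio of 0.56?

K_p = 13.4

Closed-loop characteristic equation: s² + 8.9s + K_p·4.7 = 0.
So ω_n = √(4.7K_p) and 2ζω_n = 8.9, giving ζ = 8.9/(2√(4.7K_p)).
Setting ζ = 0.56: √(4.7K_p) = 8.9/(2·0.56) = 7.946, so K_p = 63.15/4.7 = 13.4.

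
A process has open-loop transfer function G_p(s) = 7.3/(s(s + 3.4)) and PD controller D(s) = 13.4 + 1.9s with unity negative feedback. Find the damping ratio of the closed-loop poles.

Forward path: (13.4 + 1.9s)·7.3/(s(s+3.4)). The closed-loop characteristic equation is s² + (3.4 + 7.3·1.9)s + 7.3·13.4 = 0.
That is s² + 17.27s + 97.82 = 0, so ω_n = 9.89 rad/s and ζ = 17.27/(2·9.89) = 0.8731.

ζ = 0.873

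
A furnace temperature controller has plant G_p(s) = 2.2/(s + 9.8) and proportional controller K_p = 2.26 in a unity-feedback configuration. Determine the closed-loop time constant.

τ = 0.0677 s

Closed-loop transfer function: T(s) = K_p·G_p(s)/(1 + K_p·G_p(s)) = 4.972/(s + 9.8 + 4.972) = 4.972/(s + 14.77).
Time constant τ = 1/14.77 = 0.0677 s.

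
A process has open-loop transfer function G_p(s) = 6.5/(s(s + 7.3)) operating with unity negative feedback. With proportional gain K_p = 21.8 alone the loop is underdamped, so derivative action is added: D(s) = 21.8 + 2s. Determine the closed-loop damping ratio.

ζ = 0.853

Forward path: (21.8 + 2s)·6.5/(s(s+7.3)). The closed-loop characteristic equation is s² + (7.3 + 6.5·2)s + 6.5·21.8 = 0.
That is s² + 20.3s + 141.7 = 0, so ω_n = 11.9 rad/s and ζ = 20.3/(2·11.9) = 0.8527.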